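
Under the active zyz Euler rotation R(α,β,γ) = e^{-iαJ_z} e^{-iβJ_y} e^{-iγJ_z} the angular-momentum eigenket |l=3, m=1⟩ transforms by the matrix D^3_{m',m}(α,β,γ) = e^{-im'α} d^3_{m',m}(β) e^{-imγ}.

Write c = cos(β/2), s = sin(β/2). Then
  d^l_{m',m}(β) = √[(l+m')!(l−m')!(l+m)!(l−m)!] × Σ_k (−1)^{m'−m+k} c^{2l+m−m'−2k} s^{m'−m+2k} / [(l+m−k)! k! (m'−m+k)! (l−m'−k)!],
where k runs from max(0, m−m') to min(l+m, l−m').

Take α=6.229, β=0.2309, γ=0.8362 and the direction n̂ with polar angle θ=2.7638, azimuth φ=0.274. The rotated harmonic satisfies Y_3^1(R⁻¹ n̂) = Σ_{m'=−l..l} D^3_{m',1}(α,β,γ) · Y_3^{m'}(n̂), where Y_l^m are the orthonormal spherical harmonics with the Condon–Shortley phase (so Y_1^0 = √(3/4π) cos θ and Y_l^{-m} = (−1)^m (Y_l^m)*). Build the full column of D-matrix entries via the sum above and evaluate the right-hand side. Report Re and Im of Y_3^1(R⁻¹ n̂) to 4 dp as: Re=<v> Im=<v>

Need the full column D^3_{m',1} for m'=−3..3 at α=6.229, β=0.2309, γ=0.8362.
cos(β/2)=0.993343, sin(β/2)=0.115194
d^3_{-3,1}: single k=4 term ⇒ +0.000673;  D = +0.000364-0.000566i
d^3_{-2,1}: k∈[3..4] ⇒ +0.009476 -0.000064 = +0.009412;  D = +0.005516-0.007626i
d^3_{-1,1}: k∈[2..4] ⇒ +0.077519 -0.001390 +0.000002 = +0.076131;  D = +0.047895-0.059178i
d^3_{0,1}: k∈[1..3] ⇒ +0.385936 -0.015570 +0.000070 = +0.370436;  D = +0.248299-0.274901i
d^3_{1,1}: k∈[0..2] ⇒ +0.960717 -0.103358 +0.001042 = +0.858402;  D = +0.609032-0.604924i
d^3_{2,1}: k∈[0..1] ⇒ -0.352310 +0.009476 = -0.342834;  D = -0.255967+0.228071i
d^3_{3,1}: single k=0 term ⇒ +0.050038;  D = +0.039107-0.031216i
Y_3^{m'}(θ=2.7638,φ=0.274) and Σ D·Y over m':
  (+0.0004-0.0006i)·(+0.0143-0.0153i)  (+0.0055-0.0076i)·(-0.1103+0.0673i)  (+0.0479-0.0592i)·(+0.3810-0.1071i)  (+0.2483-0.2749i)·(-0.4577+0.0000i)  (+0.6090-0.6049i)·(-0.3810-0.1071i)  (-0.2560+0.2281i)·(-0.1103-0.0673i)  (+0.0391-0.0312i)·(-0.0143-0.0153i)
Y_3^1(R⁻¹ n̂) = -0.356090+0.256527i

Re=-0.3561 Im=0.2565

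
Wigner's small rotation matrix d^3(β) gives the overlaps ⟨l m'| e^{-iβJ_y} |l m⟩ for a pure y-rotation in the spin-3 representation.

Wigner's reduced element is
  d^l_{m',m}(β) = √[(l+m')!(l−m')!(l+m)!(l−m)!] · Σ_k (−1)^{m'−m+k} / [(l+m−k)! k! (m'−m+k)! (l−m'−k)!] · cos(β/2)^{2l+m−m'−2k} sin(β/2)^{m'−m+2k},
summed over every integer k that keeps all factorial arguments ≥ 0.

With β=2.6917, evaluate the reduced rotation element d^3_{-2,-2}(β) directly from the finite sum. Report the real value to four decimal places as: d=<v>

d^3_{-2,-2}(β=2.6917) via Wigner's sum:
Half-angle: c=0.223054, s=0.974806. N=√(1·120·1·120)=120.000000
k: max(0,(-2)−(-2))=0 … min(3+(-2),3−(-2))=1
  k=0: (−1)^0·120.0000/(120)·0.2231^6·0.9748^0 = +0.000123
  k=1: (−1)^1·120.0000/(24)·0.2231^4·0.9748^2 = -0.011761
d^3_{-2,-2}(2.6917) = +0.000123 -0.011761 = -0.011638

d=-0.0116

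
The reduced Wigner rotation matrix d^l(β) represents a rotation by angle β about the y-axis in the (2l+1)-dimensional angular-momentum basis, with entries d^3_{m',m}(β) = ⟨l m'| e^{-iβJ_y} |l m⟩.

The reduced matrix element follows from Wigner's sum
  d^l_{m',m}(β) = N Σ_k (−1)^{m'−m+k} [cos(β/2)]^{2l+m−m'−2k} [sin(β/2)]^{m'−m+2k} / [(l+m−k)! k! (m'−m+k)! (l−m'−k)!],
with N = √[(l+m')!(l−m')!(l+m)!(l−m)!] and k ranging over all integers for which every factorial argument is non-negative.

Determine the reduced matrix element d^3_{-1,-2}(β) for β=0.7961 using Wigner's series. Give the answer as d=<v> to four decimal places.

d=-0.5274

d^3_{-1,-2}(β=0.7961) via Wigner's sum:
c=cos(0.7961/2)=0.921819, s=sin(0.7961/2)=0.387622; N=√[2·24·1·120]=75.894664
k: max(0,(-2)−(-1))=0 … min(3+(-2),3−(-1))=1
  k=0: (−1)^1·75.8947/(24)·0.9218^5·0.3876^1 = -0.815897
  k=1: (−1)^2·75.8947/(12)·0.9218^3·0.3876^3 = +0.288529
d^3_{-1,-2}(0.7961) = -0.815897 +0.288529 = -0.527367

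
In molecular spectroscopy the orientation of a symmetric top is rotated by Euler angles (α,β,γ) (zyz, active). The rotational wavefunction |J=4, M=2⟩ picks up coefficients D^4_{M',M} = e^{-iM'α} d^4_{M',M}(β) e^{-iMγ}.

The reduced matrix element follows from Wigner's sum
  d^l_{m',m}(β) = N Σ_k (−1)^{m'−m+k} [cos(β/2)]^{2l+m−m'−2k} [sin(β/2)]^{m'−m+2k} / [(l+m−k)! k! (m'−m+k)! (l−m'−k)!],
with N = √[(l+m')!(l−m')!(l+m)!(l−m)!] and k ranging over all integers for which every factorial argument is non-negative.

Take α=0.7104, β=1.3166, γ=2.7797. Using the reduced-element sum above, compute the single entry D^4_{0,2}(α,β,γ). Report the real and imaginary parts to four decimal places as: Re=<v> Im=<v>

Re=-0.1546 Im=-0.1367

D^4_{0,2}(0.7104,1.3166,2.7797) = e^{-i·0·0.7104}·d^4_{0,2}(1.3166)·e^{-i·2·2.7797}. Compute d first:
With c≡cos(β/2)=0.791033 and s≡sin(β/2)=0.611773, N=[24·24·720·2]^{1/2}=910.735966
k: max(0,(2)−(0))=2 … min(4+(2),4−(0))=4
  k=2: (−1)^0·910.7360/(96)·0.7910^6·0.6118^2 = +0.869903
  k=3: (−1)^1·910.7360/(36)·0.7910^4·0.6118^4 = -1.387492
  k=4: (−1)^2·910.7360/(96)·0.7910^2·0.6118^6 = +0.311209
d^4_{0,2}(1.3166) = +0.869903 -1.387492 +0.311209 = -0.206380
D = (+1.000000+0.000000i)·(-0.206380)·(+0.749304+0.662226i) = -0.154641-0.136670i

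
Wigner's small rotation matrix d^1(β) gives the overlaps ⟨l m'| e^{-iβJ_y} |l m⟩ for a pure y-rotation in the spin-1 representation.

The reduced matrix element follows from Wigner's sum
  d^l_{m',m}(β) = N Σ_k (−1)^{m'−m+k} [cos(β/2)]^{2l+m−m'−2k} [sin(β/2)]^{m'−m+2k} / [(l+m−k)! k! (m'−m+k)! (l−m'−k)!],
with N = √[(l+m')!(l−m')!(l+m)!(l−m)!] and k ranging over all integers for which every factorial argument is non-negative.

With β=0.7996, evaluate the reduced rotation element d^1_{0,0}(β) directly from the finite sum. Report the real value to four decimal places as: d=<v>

d^1_{0,0}(β=0.7996) via Wigner's sum:
Half-angle: c=0.921139, s=0.389234. N=√(1·1·1·1)=1.000000
Admissible k: 0..1 (factorial args all ≥0)
  k=0: (−1)^0·1.0000/(1)·0.9211^2·0.3892^0 = +0.848497
  k=1: (−1)^1·1.0000/(1)·0.9211^0·0.3892^2 = -0.151503
d^1_{0,0}(0.7996) = +0.848497 -0.151503 = +0.696994

d=0.6970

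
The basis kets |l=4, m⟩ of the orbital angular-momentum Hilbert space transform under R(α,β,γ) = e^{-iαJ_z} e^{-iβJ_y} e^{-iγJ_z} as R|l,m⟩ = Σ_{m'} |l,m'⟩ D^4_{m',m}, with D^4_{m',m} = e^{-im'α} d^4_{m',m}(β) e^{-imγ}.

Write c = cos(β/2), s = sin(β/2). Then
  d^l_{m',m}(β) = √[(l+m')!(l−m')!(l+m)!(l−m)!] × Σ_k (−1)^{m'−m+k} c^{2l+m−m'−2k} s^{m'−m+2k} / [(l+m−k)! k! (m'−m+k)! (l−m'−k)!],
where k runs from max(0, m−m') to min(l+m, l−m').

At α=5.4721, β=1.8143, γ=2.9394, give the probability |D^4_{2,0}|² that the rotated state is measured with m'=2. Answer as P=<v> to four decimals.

Split into d^4_{2,0}(β=1.8143) × two z-phases.
Half-angle: c=0.615993, s=0.787751. N=√(720·2·24·24)=910.735966
k: max(0,(0)−(2))=0 … min(4+(0),4−(2))=2
  k=0: (−1)^2·910.7360/(96)·0.6160^6·0.7878^2 = +0.321629
  k=1: (−1)^3·910.7360/(36)·0.6160^4·0.7878^4 = -1.402654
  k=2: (−1)^4·910.7360/(96)·0.6160^2·0.7878^6 = +0.860217
d^4_{2,0}(1.8143) = +0.321629 -1.402654 +0.860217 = -0.220808
|D^4_{2,0}|² = |d^4_{2,0}(β)|² = (-0.220808)² = 0.048756 (the z-rotation phases have unit modulus)

P=0.0488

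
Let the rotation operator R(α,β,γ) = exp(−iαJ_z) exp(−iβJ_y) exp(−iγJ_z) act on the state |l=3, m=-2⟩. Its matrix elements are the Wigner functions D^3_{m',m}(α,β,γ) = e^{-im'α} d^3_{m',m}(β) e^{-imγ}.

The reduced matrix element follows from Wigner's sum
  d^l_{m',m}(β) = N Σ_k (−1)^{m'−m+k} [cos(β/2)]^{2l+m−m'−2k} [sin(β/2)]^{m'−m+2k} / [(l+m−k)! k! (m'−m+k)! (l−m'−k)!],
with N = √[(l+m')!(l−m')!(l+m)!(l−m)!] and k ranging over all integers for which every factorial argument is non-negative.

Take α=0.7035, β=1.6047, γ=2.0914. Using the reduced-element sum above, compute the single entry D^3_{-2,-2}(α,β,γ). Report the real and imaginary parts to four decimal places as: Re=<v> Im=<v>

D^3_{-2,-2}(0.7035,1.6047,2.0914) = e^{-i·-2·0.7035}·d^3_{-2,-2}(1.6047)·e^{-i·-2·2.0914}. Compute d first:
Half-angle: c=0.695019, s=0.718991. N=√(1·120·1·120)=120.000000
k: max(0,(-2)−(-2))=0 … min(3+(-2),3−(-2))=1
  k=0: (−1)^0·120.0000/(120)·0.6950^6·0.7190^0 = +0.112715
  k=1: (−1)^1·120.0000/(24)·0.6950^4·0.7190^2 = -0.603120
d^3_{-2,-2}(1.6047) = +0.112715 -0.603120 = -0.490406
Phases: e^{-i·(-2)·0.7035}=+0.163065+0.986615i, e^{-i·(-2)·2.0914}=-0.505179-0.863015i ⇒ D=-0.377165+0.313440i

Re=-0.3772 Im=0.3134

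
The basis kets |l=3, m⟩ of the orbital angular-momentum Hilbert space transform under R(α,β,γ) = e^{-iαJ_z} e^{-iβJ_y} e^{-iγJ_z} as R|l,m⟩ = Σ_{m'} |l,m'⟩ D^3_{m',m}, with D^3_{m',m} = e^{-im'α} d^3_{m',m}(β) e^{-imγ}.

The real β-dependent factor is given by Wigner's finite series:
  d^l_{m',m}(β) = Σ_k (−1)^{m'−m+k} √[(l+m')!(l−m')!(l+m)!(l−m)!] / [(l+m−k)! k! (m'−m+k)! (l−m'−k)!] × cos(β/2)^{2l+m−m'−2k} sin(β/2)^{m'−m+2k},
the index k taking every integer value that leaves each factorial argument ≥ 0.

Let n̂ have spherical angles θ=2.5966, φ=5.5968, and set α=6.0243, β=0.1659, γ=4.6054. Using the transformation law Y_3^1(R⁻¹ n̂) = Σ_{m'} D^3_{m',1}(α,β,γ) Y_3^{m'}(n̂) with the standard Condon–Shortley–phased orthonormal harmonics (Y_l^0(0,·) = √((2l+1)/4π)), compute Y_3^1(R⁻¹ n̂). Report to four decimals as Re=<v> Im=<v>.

Re=-0.0929 Im=-0.3904

Need the full column D^3_{m',1} for m'=−3..3 at α=6.0243, β=0.1659, γ=4.6054.
cos(β/2)=0.996562, sin(β/2)=0.082855
d^3_{-3,1}: single k=4 term ⇒ +0.000181;  D = +0.000113+0.000142i
d^3_{-2,1}: k∈[3..4] ⇒ +0.003560 -0.000012 = +0.003548;  D = +0.001417+0.003253i
d^3_{-1,1}: k∈[2..4] ⇒ +0.040626 -0.000374 +0.000000 = +0.040252;  D = +0.006091+0.039788i
d^3_{0,1}: k∈[1..3] ⇒ +0.282117 -0.005850 +0.000013 = +0.276280;  D = -0.029503+0.274701i
d^3_{1,1}: k∈[0..2] ⇒ +0.979546 -0.054168 +0.000281 = +0.925659;  D = -0.331169+0.864391i
d^3_{2,1}: k∈[0..1] ⇒ -0.257537 +0.003560 = -0.253976;  D = +0.148551-0.206001i
d^3_{3,1}: single k=0 term ⇒ +0.026224;  D = -0.020273+0.016635i
Y_3^{m'}(θ=2.5966,φ=5.5968) and Σ D·Y over m':
  (+0.0001+0.0001i)·(-0.0273+0.0513i)  (+0.0014+0.0033i)·(-0.0462-0.2303i)  (+0.0061+0.0398i)·(+0.3442+0.2820i)  (-0.0295+0.2747i)·(-0.2094+0.0000i)  (-0.3312+0.8644i)·(-0.3442+0.2820i)  (+0.1486-0.2060i)·(-0.0462+0.2303i)  (-0.0203+0.0166i)·(+0.0273+0.0513i)
Y_3^1(R⁻¹ n̂) = -0.092890-0.390413i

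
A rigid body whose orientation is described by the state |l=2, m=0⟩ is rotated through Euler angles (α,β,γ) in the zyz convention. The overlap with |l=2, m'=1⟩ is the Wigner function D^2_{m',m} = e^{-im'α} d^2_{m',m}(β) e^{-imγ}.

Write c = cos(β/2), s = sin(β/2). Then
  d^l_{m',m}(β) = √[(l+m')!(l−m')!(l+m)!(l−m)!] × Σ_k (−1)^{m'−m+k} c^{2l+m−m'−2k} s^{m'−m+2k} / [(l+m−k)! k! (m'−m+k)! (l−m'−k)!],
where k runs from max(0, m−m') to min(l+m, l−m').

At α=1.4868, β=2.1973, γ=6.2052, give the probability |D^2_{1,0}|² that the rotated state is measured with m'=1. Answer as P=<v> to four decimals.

P=0.3384

D^2_{1,0}(1.4868,2.1973,6.2052) = e^{-i·1·1.4868}·d^2_{1,0}(2.1973)·e^{-i·0·6.2052}. Compute d first:
With c≡cos(β/2)=0.454799 and s≡sin(β/2)=0.890594, N=[6·1·2·2]^{1/2}=4.898979
k: max(0,(0)−(1))=0 … min(2+(0),2−(1))=1
  k=0: (−1)^1·4.8990/(2)·0.4548^3·0.8906^1 = -0.205217
  k=1: (−1)^2·4.8990/(2)·0.4548^1·0.8906^3 = +0.786927
d^2_{1,0}(2.1973) = -0.205217 +0.786927 = +0.581710
|D^2_{1,0}|² = |d^2_{1,0}(β)|² = (+0.581710)² = 0.338387 (the z-rotation phases have unit modulus)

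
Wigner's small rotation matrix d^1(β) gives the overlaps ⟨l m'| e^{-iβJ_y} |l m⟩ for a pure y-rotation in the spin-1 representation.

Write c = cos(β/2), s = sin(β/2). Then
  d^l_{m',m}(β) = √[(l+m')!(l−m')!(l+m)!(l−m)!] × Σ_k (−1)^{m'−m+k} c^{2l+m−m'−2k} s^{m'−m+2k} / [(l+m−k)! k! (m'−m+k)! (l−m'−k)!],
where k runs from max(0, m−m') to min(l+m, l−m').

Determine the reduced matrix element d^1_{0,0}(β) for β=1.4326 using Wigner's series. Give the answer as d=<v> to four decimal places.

d=0.1378

d^1_{0,0}(β=1.4326) via Wigner's sum:
With c≡cos(β/2)=0.754240 and s≡sin(β/2)=0.656598, N=[1·1·1·1]^{1/2}=1.000000
k: max(0,(0)−(0))=0 … min(1+(0),1−(0))=1
  k=0: (−1)^0·1.0000/(1)·0.7542^2·0.6566^0 = +0.568878
  k=1: (−1)^1·1.0000/(1)·0.7542^0·0.6566^2 = -0.431122
d^1_{0,0}(1.4326) = +0.568878 -0.431122 = +0.137757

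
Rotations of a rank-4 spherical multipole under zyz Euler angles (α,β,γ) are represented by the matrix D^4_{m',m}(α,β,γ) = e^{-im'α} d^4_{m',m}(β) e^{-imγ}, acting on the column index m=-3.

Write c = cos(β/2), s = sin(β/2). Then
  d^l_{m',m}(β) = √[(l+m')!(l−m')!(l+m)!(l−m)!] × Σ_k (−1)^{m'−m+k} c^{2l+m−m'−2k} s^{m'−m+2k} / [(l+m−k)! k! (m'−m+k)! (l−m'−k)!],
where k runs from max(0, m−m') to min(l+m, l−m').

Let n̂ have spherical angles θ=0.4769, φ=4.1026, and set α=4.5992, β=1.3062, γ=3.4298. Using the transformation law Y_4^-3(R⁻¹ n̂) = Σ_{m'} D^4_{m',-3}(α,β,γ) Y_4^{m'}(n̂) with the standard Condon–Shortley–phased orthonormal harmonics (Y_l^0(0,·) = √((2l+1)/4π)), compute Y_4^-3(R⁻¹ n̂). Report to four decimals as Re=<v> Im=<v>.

Need the full column D^4_{m',-3} for m'=−4..4 at α=4.5992, β=1.3062, γ=3.4298.
cos(β/2)=0.794204, sin(β/2)=0.607651
d^4_{-4,-3}: single k=1 term ⇒ +0.342550;  D = -0.313904-0.137130i
d^4_{-3,-3}: k∈[0..1] ⇒ +0.158291 -0.648633 = -0.490342;  D = -0.245789+0.424291i
d^4_{-2,-3}: k∈[0..1] ⇒ -0.453151 +0.795809 = +0.342658;  D = +0.275204+0.204151i
d^4_{-1,-3}: k∈[0..1] ⇒ +0.735481 -0.717571 = +0.017910;  D = -0.012227+0.013087i
d^4_{0,-3}: k∈[0..1] ⇒ -0.838856 +0.491058 = -0.347799;  D = +0.225696+0.264623i
d^4_{1,-3}: k∈[0..1] ⇒ +0.717571 -0.252035 = +0.465536;  D = +0.386058-0.260160i
d^4_{2,-3}: k∈[0..1] ⇒ -0.465858 +0.090903 = -0.374955;  D = -0.173079-0.332619i
d^4_{3,-3}: k∈[0..1] ⇒ +0.222274 -0.018588 = +0.203686;  D = -0.190151+0.073011i
d^4_{4,-3}: single k=0 term ⇒ -0.068716;  D = +0.017228+0.066521i
Y_4^{m'}(θ=0.4769,φ=4.1026) and Σ D·Y over m':
  (-0.3139-0.1371i)·(-0.0150+0.0127i)  (-0.2458+0.4243i)·(+0.1040+0.0275i)  (+0.2752+0.2042i)·(-0.1097-0.2995i)  (-0.0122+0.0131i)·(-0.2790+0.3994i)  (+0.2257+0.2646i)·(+0.1191+0.0000i)  (+0.3861-0.2602i)·(+0.2790+0.3994i)  (-0.1731-0.3326i)·(-0.1097+0.2995i)  (-0.1902+0.0730i)·(-0.1040+0.0275i)  (+0.0172+0.0665i)·(-0.0150-0.0127i)
Y_4^-3(R⁻¹ n̂) = +0.373784+0.005806i

Re=0.3738 Im=0.0058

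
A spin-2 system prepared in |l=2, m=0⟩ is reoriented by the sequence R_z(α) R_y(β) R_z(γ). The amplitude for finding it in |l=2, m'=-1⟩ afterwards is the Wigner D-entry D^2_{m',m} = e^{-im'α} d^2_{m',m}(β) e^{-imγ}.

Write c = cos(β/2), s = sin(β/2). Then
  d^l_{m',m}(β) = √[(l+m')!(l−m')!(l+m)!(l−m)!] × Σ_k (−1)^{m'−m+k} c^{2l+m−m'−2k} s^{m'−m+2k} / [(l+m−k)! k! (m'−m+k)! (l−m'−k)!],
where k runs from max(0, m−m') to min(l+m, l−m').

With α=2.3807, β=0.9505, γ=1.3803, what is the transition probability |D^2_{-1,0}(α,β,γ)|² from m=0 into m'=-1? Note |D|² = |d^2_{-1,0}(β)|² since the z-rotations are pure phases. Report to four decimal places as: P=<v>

D^2_{-1,0}(2.3807,0.9505,1.3803) = e^{-i·-1·2.3807}·d^2_{-1,0}(0.9505)·e^{-i·0·1.3803}. Compute d first:
With c≡cos(β/2)=0.889178 and s≡sin(β/2)=0.457561, N=[1·6·2·2]^{1/2}=4.898979
The bounds max(0,m−m')=1 and min(l+m,l−m')=2 give 2 terms
  k=1: (−1)^0·4.8990/(2)·0.8892^3·0.4576^1 = +0.787936
  k=2: (−1)^1·4.8990/(2)·0.8892^1·0.4576^3 = -0.208646
d^2_{-1,0}(0.9505) = +0.787936 -0.208646 = +0.579290
|D^2_{-1,0}|² = |d^2_{-1,0}(β)|² = (+0.579290)² = 0.335577 (the z-rotation phases have unit modulus)

P=0.3356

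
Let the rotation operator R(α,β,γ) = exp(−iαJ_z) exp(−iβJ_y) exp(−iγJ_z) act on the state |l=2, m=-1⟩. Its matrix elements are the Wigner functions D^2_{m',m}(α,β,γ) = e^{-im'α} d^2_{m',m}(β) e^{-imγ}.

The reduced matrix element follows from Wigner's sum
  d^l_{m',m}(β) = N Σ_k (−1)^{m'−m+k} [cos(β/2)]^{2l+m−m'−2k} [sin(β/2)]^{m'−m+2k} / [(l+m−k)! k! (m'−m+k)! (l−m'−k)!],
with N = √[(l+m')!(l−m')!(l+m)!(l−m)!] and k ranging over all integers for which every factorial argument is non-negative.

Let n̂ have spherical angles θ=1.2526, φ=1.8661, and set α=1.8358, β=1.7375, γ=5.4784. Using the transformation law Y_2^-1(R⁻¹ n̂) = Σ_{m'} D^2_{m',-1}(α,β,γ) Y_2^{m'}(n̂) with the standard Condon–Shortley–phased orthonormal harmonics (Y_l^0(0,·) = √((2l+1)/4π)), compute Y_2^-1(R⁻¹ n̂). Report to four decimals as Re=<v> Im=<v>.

Re=-0.2349 Im=0.2158

Need the full column D^2_{m',-1} for m'=−2..2 at α=1.8358, β=1.7375, γ=5.4784.
cos(β/2)=0.645781, sin(β/2)=0.763522
d^2_{-2,-1}: single k=1 term ⇒ +0.411252;  D = -0.395824+0.111586i
d^2_{-1,-1}: k∈[0..1] ⇒ +0.173917 -0.729350 = -0.555433;  D = -0.285464-0.476462i
d^2_{0,-1}: k∈[0..1] ⇒ -0.503679 +0.704087 = +0.200408;  D = +0.138936-0.144430i
d^2_{1,-1}: k∈[0..1] ⇒ +0.729350 -0.339850 = +0.389500;  D = -0.341630-0.187081i
d^2_{2,-1}: single k=0 term ⇒ -0.574885;  D = +0.134419-0.558949i
Y_2^{m'}(θ=1.2526,φ=1.8661) and Σ D·Y over m':
  (-0.3958+0.1116i)·(-0.2894+0.1940i)  (-0.2855-0.4765i)·(-0.0668-0.2196i)  (+0.1389-0.1444i)·(-0.2228+0.0000i)  (-0.3416-0.1871i)·(+0.0668-0.2196i)  (+0.1344-0.5589i)·(-0.2894-0.1940i)
Y_2^-1(R⁻¹ n̂) = -0.234892+0.215826i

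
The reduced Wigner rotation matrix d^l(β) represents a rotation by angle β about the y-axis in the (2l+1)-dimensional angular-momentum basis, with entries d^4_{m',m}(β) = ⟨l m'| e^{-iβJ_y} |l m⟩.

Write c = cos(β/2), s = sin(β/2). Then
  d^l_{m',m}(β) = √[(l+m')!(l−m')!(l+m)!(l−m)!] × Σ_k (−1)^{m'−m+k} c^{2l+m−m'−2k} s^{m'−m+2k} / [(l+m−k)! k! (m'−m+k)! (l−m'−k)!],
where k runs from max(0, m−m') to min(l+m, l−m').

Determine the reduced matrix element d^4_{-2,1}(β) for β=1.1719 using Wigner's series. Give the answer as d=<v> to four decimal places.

d=0.3817

d^4_{-2,1}(β=1.1719) via Wigner's sum:
c=cos(1.1719/2)=0.833187, s=sin(1.1719/2)=0.552991; N=√[2·720·120·6]=1018.233765
Admissible k: 3..5 (factorial args all ≥0)
  k=3: (−1)^0·1018.2338/(72)·0.8332^5·0.5530^3 = +0.960246
  k=4: (−1)^1·1018.2338/(48)·0.8332^3·0.5530^5 = -0.634490
  k=5: (−1)^2·1018.2338/(240)·0.8332^1·0.5530^7 = +0.055899
d^4_{-2,1}(1.1719) = +0.960246 -0.634490 +0.055899 = +0.381655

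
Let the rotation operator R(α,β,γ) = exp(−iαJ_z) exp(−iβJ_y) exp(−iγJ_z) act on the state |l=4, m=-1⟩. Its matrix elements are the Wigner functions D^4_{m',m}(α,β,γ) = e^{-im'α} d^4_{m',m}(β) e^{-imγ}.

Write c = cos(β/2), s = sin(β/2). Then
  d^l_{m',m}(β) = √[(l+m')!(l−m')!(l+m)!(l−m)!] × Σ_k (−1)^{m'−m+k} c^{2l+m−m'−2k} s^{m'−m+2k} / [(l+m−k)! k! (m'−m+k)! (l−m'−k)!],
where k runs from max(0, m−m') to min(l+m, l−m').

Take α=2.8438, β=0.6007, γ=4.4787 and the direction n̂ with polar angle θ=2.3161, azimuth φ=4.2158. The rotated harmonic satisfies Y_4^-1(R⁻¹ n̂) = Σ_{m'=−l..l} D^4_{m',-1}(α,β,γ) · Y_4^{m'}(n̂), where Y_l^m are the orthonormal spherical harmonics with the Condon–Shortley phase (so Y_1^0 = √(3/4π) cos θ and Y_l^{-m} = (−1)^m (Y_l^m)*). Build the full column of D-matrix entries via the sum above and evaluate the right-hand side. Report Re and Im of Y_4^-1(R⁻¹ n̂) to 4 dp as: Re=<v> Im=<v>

Re=-0.2593 Im=-0.1023

Need the full column D^4_{m',-1} for m'=−4..4 at α=2.8438, β=0.6007, γ=4.4787.
cos(β/2)=0.955233, sin(β/2)=0.295855
d^4_{-4,-1}: single k=3 term ⇒ +0.154126;  D = -0.152487-0.022413i
d^4_{-3,-1}: k∈[2..3] ⇒ +0.527816 -0.084386 = +0.443430;  D = +0.400487+0.190369i
d^4_{-2,-1}: k∈[1..3] ⇒ +0.910919 -0.436906 +0.027941 = +0.501954;  D = -0.370162-0.339025i
d^4_{-1,-1}: k∈[0..3] ⇒ +0.693226 -0.997479 +0.191369 -0.006119 = -0.119003;  D = -0.060312-0.102588i
d^4_{0,-1}: k∈[0..3] ⇒ -0.960193 +0.552647 -0.053013 +0.000848 = -0.459712;  D = +0.106454+0.447216i
d^4_{1,-1}: k∈[0..3] ⇒ +0.664986 -0.191369 +0.009179 -0.000059 = +0.482737;  D = -0.030924+0.481745i
d^4_{2,-1}: k∈[0..2] ⇒ -0.291270 +0.041911 -0.000804 = -0.250164;  D = -0.088570+0.233960i
d^4_{3,-1}: k∈[0..1] ⇒ +0.084386 -0.004857 = +0.079529;  D = -0.048741+0.062842i
d^4_{4,-1}: single k=0 term ⇒ -0.014785;  D = -0.012090+0.008510i
Y_4^{m'}(θ=2.3161,φ=4.2158) and Σ D·Y over m':
  (-0.1525-0.0224i)·(-0.0521+0.1181i)  (+0.4005+0.1904i)·(-0.3358+0.0273i)  (-0.3702-0.3390i)·(-0.2190-0.3359i)  (-0.0603-0.1026i)·(+0.0247-0.0455i)  (+0.1065+0.4472i)·(-0.3590+0.0000i)  (-0.0309+0.4817i)·(-0.0247-0.0455i)  (-0.0886+0.2340i)·(-0.2190+0.3359i)  (-0.0487+0.0628i)·(+0.3358+0.0273i)  (-0.0121+0.0085i)·(-0.0521-0.1181i)
Y_4^-1(R⁻¹ n̂) = -0.259257-0.102316i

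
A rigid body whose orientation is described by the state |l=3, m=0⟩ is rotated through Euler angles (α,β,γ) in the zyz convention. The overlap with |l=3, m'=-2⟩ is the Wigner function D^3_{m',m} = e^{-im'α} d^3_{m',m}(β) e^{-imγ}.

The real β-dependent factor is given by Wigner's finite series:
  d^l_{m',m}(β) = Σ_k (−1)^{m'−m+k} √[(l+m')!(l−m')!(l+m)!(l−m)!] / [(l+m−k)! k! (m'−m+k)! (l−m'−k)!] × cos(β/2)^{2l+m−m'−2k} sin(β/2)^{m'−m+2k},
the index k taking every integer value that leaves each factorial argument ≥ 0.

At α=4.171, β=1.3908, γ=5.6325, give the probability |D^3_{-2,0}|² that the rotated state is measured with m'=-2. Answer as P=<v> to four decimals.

First d^3_{-2,0}(β=1.3908), then the phase factors e^{-i(-2)α} and e^{-i(0)γ}:
With c≡cos(β/2)=0.767797 and s≡sin(β/2)=0.640693, N=[1·120·6·6]^{1/2}=65.726707
k∈{2,3} keeps every argument non-negative
  k=2: (−1)^0·65.7267/(12)·0.7678^4·0.6407^2 = +0.781352
  k=3: (−1)^1·65.7267/(12)·0.7678^2·0.6407^4 = -0.544068
d^3_{-2,0}(1.3908) = +0.781352 -0.544068 = +0.237285
|D^3_{-2,0}|² = |d^3_{-2,0}(β)|² = (+0.237285)² = 0.056304 (the z-rotation phases have unit modulus)

P=0.0563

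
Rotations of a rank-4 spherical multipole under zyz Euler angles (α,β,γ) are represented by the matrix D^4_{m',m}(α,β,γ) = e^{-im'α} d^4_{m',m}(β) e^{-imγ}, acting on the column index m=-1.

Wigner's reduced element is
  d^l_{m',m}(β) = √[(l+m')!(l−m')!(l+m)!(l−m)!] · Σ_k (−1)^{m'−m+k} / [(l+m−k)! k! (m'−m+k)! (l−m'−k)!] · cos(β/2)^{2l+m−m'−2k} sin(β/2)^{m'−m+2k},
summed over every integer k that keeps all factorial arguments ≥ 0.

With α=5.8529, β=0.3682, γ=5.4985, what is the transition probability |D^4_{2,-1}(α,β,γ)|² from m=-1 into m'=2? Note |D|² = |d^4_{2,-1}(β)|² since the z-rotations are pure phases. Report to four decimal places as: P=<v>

Split into d^4_{2,-1}(β=0.3682) × two z-phases.
c=cos(0.3682/2)=0.983101, s=sin(0.3682/2)=0.183062; N=√[720·2·6·120]=1018.233765
k: max(0,(-1)−(2))=0 … min(4+(-1),4−(2))=2
  k=0: (−1)^3·1018.2338/(72)·0.9831^5·0.1831^3 = -0.079671
  k=1: (−1)^4·1018.2338/(48)·0.9831^3·0.1831^5 = +0.004144
  k=2: (−1)^5·1018.2338/(240)·0.9831^1·0.1831^7 = -0.000029
d^4_{2,-1}(0.3682) = -0.079671 +0.004144 -0.000029 = -0.075556
|D^4_{2,-1}|² = |d^4_{2,-1}(β)|² = (-0.075556)² = 0.005709 (the z-rotation phases have unit modulus)

P=0.0057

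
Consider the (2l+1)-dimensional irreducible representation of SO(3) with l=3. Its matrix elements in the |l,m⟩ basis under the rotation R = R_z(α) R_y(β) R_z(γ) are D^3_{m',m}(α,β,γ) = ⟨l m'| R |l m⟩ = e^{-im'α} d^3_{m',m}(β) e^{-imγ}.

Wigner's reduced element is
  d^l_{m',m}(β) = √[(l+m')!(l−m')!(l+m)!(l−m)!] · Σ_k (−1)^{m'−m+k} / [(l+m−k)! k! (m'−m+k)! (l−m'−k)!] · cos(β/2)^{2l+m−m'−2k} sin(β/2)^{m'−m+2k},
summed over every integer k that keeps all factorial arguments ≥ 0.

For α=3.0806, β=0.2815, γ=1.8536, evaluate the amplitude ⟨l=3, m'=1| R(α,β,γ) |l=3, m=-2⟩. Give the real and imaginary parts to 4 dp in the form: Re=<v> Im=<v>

Re=-0.0136 Im=-0.0098

First d^3_{1,-2}(β=0.2815), then the phase factors e^{-i(1)α} and e^{-i(-2)γ}:
With c≡cos(β/2)=0.990111 and s≡sin(β/2)=0.140286, N=[24·2·1·120]^{1/2}=75.894664
Admissible k: 0..1 (factorial args all ≥0)
  k=0: (−1)^3·75.8947/(12)·0.9901^3·0.1403^3 = -0.016948
  k=1: (−1)^4·75.8947/(24)·0.9901^1·0.1403^5 = +0.000170
d^3_{1,-2}(0.2815) = -0.016948 +0.000170 = -0.016778
D = (-0.998141-0.060955i)·(-0.016778)·(-0.844263-0.535929i) = -0.013591-0.009839i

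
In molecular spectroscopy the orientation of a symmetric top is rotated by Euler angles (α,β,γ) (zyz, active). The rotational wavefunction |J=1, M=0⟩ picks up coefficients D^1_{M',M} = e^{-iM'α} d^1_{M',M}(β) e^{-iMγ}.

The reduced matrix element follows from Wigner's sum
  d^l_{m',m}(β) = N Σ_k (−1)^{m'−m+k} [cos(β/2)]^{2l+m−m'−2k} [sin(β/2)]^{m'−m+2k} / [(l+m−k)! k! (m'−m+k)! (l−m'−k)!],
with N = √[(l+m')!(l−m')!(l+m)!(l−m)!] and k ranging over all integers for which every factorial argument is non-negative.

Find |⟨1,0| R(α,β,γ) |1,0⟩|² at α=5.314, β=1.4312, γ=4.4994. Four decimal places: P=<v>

P=0.0194

D^1_{0,0}(5.314,1.4312,4.4994) = e^{-i·0·5.314}·d^1_{0,0}(1.4312)·e^{-i·0·4.4994}. Compute d first:
c=cos(1.4312/2)=0.754700, s=sin(1.4312/2)=0.656070; N=√[1·1·1·1]=1.000000
The bounds max(0,m−m')=0 and min(l+m,l−m')=1 give 2 terms
  k=0: (−1)^0·1.0000/(1)·0.7547^2·0.6561^0 = +0.569572
  k=1: (−1)^1·1.0000/(1)·0.7547^0·0.6561^2 = -0.430428
d^1_{0,0}(1.4312) = +0.569572 -0.430428 = +0.139143
|D^1_{0,0}|² = |d^1_{0,0}(β)|² = (+0.139143)² = 0.019361 (the z-rotation phases have unit modulus)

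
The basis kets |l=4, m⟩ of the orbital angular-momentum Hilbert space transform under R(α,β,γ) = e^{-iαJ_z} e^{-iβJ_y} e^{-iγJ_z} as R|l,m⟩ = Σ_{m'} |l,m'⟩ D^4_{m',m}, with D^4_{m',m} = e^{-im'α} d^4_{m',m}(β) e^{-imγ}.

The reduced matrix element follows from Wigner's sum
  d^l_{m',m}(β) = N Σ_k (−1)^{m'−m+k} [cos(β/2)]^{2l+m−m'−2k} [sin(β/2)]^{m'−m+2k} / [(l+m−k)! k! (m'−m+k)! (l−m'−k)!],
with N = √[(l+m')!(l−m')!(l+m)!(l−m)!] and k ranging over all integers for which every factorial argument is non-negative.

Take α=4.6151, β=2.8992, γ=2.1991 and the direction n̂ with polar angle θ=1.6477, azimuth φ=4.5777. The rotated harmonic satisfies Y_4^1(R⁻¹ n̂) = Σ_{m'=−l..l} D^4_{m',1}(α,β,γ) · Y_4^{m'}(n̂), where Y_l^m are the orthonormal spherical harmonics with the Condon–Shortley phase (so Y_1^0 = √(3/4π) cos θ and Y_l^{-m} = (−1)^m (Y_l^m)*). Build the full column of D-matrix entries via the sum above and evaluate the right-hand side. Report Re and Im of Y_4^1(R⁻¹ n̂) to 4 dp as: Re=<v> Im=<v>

Need the full column D^4_{m',1} for m'=−4..4 at α=4.6151, β=2.8992, γ=2.1991.
cos(β/2)=0.120900, sin(β/2)=0.992665
d^4_{-4,1}: single k=5 term ⇒ +0.012746;  D = -0.010844-0.006699i
d^4_{-3,1}: k∈[4..5] ⇒ +0.002744 -0.111004 = -0.108259;  D = -0.065571+0.086142i
d^4_{-2,1}: k∈[3..5] ⇒ +0.000357 -0.036132 +0.487169 = +0.451394;  D = +0.330921+0.306999i
d^4_{-1,1}: k∈[2..5] ⇒ +0.000031 -0.006223 +0.209777 -0.942802 = -0.739218;  D = +0.553014-0.490529i
d^4_{0,1}: k∈[1..4] ⇒ +0.000002 -0.000678 +0.045704 -0.513522 = -0.468494;  D = +0.275368+0.379024i
d^4_{1,1}: k∈[0..3] ⇒ +0.000000 -0.000046 +0.006223 -0.139851 = -0.133674;  D = -0.115266+0.067694i
d^4_{2,1}: k∈[0..2] ⇒ -0.000002 +0.000536 -0.024088 = -0.023554;  D = -0.009899-0.021373i
d^4_{3,1}: k∈[0..1] ⇒ +0.000024 -0.002744 = -0.002720;  D = +0.002567-0.000898i
d^4_{4,1}: single k=0 term ⇒ -0.000189;  D = +0.000045+0.000184i
Y_4^{m'}(θ=1.6477,φ=4.5777) and Σ D·Y over m':
  (-0.0108-0.0067i)·(+0.3754+0.2244i)  (-0.0656+0.0861i)·(-0.0375+0.0876i)  (+0.3309+0.3070i)·(+0.3073+0.0848i)  (+0.5530-0.4905i)·(-0.0144+0.1062i)  (+0.2754+0.3790i)·(+0.2988+0.0000i)  (-0.1153+0.0677i)·(+0.0144+0.1062i)  (-0.0099-0.0214i)·(+0.3073-0.0848i)  (+0.0026-0.0009i)·(+0.0375+0.0876i)  (+0.0000+0.0002i)·(+0.3754-0.2244i)
Y_4^1(R⁻¹ n̂) = +0.180937+0.270803i

Re=0.1809 Im=0.2708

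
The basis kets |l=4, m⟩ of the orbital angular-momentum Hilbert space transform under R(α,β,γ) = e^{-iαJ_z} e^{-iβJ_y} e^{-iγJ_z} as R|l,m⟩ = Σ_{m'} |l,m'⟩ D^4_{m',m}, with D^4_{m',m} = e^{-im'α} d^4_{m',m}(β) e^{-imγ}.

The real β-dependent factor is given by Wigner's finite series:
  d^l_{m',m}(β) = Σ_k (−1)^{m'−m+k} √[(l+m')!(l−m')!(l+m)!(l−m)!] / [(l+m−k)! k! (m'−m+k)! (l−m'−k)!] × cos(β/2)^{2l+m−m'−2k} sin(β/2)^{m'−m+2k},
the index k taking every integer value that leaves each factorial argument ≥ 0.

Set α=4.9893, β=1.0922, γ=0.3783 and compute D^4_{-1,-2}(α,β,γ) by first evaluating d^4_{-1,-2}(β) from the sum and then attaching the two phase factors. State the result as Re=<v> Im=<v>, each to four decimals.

D^4_{-1,-2}(4.9893,1.0922,0.3783) = e^{-i·-1·4.9893}·d^4_{-1,-2}(1.0922)·e^{-i·-2·0.3783}. Compute d first:
c=cos(1.0922/2)=0.854557, s=sin(1.0922/2)=0.519358; N=√[6·120·2·720]=1018.233765
Admissible k: 0..2 (factorial args all ≥0)
  k=0: (−1)^1·1018.2338/(240)·0.8546^7·0.5194^1 = -0.733312
  k=1: (−1)^2·1018.2338/(48)·0.8546^5·0.5194^3 = +1.354290
  k=2: (−1)^3·1018.2338/(72)·0.8546^3·0.5194^5 = -0.333483
d^4_{-1,-2}(1.0922) = -0.733312 +1.354290 -0.333483 = +0.287495
D = (+0.273386-0.961905i)·(+0.287495)·(+0.727174+0.686453i) = +0.246988-0.147142i

Re=0.2470 Im=-0.1471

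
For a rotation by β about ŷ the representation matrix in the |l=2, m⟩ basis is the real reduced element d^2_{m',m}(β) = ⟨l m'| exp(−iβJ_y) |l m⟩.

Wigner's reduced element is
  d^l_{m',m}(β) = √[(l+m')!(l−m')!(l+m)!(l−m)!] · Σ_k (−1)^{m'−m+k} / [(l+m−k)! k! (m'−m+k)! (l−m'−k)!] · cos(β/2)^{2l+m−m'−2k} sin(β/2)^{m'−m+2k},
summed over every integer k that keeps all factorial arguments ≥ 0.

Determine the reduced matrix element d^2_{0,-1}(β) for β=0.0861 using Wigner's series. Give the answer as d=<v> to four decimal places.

d=-0.1049

d^2_{0,-1}(β=0.0861) via Wigner's sum:
Half-angle: c=0.999073, s=0.043037. N=√(2·2·1·6)=4.898979
Admissible k: 0..1 (factorial args all ≥0)
  k=0: (−1)^1·4.8990/(2)·0.9991^3·0.0430^1 = -0.105125
  k=1: (−1)^2·4.8990/(2)·0.9991^1·0.0430^3 = +0.000195
d^2_{0,-1}(0.0861) = -0.105125 +0.000195 = -0.104930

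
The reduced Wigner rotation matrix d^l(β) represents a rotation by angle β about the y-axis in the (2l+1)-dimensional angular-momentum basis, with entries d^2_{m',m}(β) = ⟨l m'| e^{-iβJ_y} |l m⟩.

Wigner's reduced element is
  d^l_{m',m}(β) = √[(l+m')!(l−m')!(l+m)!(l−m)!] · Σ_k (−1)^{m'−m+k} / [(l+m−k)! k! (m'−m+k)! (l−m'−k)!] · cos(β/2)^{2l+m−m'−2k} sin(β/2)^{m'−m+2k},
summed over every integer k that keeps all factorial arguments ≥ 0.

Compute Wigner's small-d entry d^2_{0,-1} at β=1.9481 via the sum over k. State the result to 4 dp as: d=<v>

d^2_{0,-1}(β=1.9481) via Wigner's sum:
Half-angle: c=0.561954, s=0.827168. N=√(2·2·1·6)=4.898979
k∈{0,1} keeps every argument non-negative
  k=0: (−1)^1·4.8990/(2)·0.5620^3·0.8272^1 = -0.359561
  k=1: (−1)^2·4.8990/(2)·0.5620^1·0.8272^3 = +0.779037
d^2_{0,-1}(1.9481) = -0.359561 +0.779037 = +0.419477

d=0.4195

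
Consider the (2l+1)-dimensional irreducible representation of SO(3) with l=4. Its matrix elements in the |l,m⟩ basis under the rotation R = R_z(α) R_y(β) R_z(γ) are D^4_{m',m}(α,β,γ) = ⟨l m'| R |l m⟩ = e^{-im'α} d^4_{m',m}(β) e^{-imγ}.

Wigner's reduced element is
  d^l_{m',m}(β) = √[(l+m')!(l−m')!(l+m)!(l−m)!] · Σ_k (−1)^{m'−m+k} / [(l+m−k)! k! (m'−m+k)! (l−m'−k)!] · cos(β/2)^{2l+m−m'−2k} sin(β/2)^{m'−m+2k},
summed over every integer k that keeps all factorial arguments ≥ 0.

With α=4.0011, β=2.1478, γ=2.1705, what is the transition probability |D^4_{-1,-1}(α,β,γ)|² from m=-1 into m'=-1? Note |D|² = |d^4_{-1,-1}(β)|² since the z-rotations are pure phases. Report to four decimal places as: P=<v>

First d^4_{-1,-1}(β=2.1478), then the phase factors e^{-i(-1)α} and e^{-i(-1)γ}:
With c≡cos(β/2)=0.476700 and s≡sin(β/2)=0.879066, N=[6·120·6·120]^{1/2}=720.000000
k: max(0,(-1)−(-1))=0 … min(4+(-1),4−(-1))=3
  k=0: (−1)^0·720.0000/(720)·0.4767^8·0.8791^0 = +0.002667
  k=1: (−1)^1·720.0000/(48)·0.4767^6·0.8791^2 = -0.136020
  k=2: (−1)^2·720.0000/(24)·0.4767^4·0.8791^4 = +0.925096
  k=3: (−1)^3·720.0000/(72)·0.4767^2·0.8791^6 = -1.048623
d^4_{-1,-1}(2.1478) = +0.002667 -0.136020 +0.925096 -1.048623 = -0.256880
|D^4_{-1,-1}|² = |d^4_{-1,-1}(β)|² = (-0.256880)² = 0.065988 (the z-rotation phases have unit modulus)

P=0.0660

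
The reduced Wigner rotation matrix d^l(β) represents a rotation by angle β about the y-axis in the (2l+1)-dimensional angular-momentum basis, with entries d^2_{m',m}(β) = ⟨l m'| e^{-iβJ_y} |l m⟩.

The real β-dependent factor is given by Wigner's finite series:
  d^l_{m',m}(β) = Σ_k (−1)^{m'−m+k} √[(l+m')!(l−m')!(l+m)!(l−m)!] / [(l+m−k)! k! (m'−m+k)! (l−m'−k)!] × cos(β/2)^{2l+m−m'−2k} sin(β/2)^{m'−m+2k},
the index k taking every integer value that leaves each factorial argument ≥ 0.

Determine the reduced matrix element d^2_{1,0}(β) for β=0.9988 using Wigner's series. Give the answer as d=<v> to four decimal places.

d^2_{1,0}(β=0.9988) via Wigner's sum:
c=cos(0.9988/2)=0.877870, s=sin(0.9988/2)=0.478899; N=√[6·1·2·2]=4.898979
The bounds max(0,m−m')=0 and min(l+m,l−m')=1 give 2 terms
  k=0: (−1)^1·4.8990/(2)·0.8779^3·0.4789^1 = -0.793616
  k=1: (−1)^2·4.8990/(2)·0.8779^1·0.4789^3 = +0.236177
d^2_{1,0}(0.9988) = -0.793616 +0.236177 = -0.557439

d=-0.5574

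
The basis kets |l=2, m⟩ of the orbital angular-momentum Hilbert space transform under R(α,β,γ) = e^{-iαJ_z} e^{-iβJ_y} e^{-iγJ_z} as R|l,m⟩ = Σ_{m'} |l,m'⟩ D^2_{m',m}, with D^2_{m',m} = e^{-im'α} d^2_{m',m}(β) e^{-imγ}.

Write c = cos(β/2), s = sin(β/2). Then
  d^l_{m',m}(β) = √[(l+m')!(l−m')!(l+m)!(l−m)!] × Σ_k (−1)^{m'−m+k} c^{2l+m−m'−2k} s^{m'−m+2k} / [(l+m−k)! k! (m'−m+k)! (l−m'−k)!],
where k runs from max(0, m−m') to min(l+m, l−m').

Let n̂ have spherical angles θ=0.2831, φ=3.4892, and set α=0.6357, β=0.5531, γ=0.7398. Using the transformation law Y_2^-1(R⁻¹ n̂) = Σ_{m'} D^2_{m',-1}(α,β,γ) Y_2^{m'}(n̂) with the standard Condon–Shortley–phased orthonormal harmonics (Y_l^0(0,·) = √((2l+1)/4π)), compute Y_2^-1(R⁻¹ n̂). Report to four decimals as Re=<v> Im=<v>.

Need the full column D^2_{m',-1} for m'=−2..2 at α=0.6357, β=0.5531, γ=0.7398.
cos(β/2)=0.962003, sin(β/2)=0.273038
d^2_{-2,-1}: single k=1 term ⇒ +0.486164;  D = -0.207254+0.439774i
d^2_{-1,-1}: k∈[0..1] ⇒ +0.856458 -0.206977 = +0.649481;  D = +0.126036+0.637135i
d^2_{0,-1}: k∈[0..1] ⇒ -0.595427 +0.047965 = -0.547462;  D = -0.404358-0.369066i
d^2_{1,-1}: k∈[0..1] ⇒ +0.206977 -0.005558 = +0.201419;  D = +0.200329+0.020930i
d^2_{2,-1}: single k=0 term ⇒ -0.039163;  D = -0.033759+0.019852i
Y_2^{m'}(θ=0.2831,φ=3.4892) and Σ D·Y over m':
  (-0.2073+0.4398i)·(+0.0231-0.0193i)  (+0.1260+0.6371i)·(-0.1948+0.0706i)  (-0.4044-0.3691i)·(+0.5570+0.0000i)  (+0.2003+0.0209i)·(+0.1948+0.0706i)  (-0.0338+0.0199i)·(+0.0231+0.0193i)
Y_2^-1(R⁻¹ n̂) = -0.254657-0.288576i

Re=-0.2547 Im=-0.2886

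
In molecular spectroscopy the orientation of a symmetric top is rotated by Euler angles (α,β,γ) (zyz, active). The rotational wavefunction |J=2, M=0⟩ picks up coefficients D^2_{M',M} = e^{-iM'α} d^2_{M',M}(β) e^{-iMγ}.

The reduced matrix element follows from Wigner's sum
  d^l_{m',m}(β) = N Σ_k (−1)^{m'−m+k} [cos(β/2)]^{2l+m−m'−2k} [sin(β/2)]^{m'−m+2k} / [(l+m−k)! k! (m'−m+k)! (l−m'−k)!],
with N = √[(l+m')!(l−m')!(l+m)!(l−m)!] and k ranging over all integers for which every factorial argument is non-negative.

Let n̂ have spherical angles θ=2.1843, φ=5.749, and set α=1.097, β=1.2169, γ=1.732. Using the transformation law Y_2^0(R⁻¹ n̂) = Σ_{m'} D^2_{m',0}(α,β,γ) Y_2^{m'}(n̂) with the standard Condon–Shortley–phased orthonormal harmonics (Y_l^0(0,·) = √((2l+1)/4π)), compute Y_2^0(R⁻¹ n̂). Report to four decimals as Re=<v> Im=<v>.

Need the full column D^2_{m',0} for m'=−2..2 at α=1.097, β=1.2169, γ=1.732.
cos(β/2)=0.820535, sin(β/2)=0.571596
d^2_{-2,0}: single k=2 term ⇒ +0.538826;  D = -0.314480+0.437534i
d^2_{-1,0}: k∈[1..2] ⇒ +0.773493 -0.375354 = +0.398139;  D = +0.181658+0.354281i
d^2_{0,0}: k∈[0..2] ⇒ +0.453303 -0.879899 +0.106747 = -0.319849;  D = -0.319849+0.000000i
d^2_{1,0}: k∈[0..1] ⇒ -0.773493 +0.375354 = -0.398139;  D = -0.181658+0.354281i
d^2_{2,0}: single k=0 term ⇒ +0.538826;  D = -0.314480-0.437534i
Y_2^{m'}(θ=2.1843,φ=5.749) and Σ D·Y over m':
  (-0.3145+0.4375i)·(+0.1244+0.2263i)  (+0.1817+0.3543i)·(-0.3130-0.1852i)  (-0.3198+0.0000i)·(-0.0018+0.0000i)  (-0.1817+0.3543i)·(+0.3130-0.1852i)  (-0.3145-0.4375i)·(+0.1244-0.2263i)
Y_2^0(R⁻¹ n̂) = -0.258220+0.000000i

Re=-0.2582 Im=0.0000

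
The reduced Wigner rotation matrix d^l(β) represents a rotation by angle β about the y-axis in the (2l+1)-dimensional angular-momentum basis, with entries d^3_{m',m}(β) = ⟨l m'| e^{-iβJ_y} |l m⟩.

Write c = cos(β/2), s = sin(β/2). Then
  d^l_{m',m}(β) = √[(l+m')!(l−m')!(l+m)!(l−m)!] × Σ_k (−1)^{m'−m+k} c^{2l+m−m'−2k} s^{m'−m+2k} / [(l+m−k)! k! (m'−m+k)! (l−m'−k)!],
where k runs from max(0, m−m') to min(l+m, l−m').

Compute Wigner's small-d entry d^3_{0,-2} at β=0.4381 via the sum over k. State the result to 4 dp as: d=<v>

d^3_{0,-2}(β=0.4381) via Wigner's sum:
Half-angle: c=0.976104, s=0.217302. N=√(6·6·1·120)=65.726707
Admissible k: 0..1 (factorial args all ≥0)
  k=0: (−1)^2·65.7267/(12)·0.9761^4·0.2173^2 = +0.234787
  k=1: (−1)^3·65.7267/(12)·0.9761^2·0.2173^4 = -0.011636
d^3_{0,-2}(0.4381) = +0.234787 -0.011636 = +0.223151

d=0.2232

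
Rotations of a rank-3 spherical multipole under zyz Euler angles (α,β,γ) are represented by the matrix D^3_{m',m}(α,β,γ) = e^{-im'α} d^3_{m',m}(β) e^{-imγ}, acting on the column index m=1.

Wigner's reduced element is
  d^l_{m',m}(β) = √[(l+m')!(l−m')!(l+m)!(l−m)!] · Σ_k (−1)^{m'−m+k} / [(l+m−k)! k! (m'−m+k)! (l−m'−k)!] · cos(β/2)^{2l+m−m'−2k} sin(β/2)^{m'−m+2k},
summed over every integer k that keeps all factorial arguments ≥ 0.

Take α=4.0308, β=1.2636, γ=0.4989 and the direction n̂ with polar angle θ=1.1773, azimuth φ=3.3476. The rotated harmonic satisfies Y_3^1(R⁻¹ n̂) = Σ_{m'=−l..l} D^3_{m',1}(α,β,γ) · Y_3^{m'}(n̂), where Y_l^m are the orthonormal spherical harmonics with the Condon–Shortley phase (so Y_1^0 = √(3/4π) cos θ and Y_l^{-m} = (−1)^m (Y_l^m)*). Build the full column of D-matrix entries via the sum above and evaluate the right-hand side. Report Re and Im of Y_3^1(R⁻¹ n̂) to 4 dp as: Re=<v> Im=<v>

Need the full column D^3_{m',1} for m'=−3..3 at α=4.0308, β=1.2636, γ=0.4989.
cos(β/2)=0.806966, sin(β/2)=0.590598
d^3_{-3,1}: single k=4 term ⇒ +0.306849;  D = +0.172734-0.253612i
d^3_{-2,1}: k∈[3..4] ⇒ +0.684655 -0.183365 = +0.501290;  D = +0.143961+0.480174i
d^3_{-1,1}: k∈[2..4] ⇒ +0.887475 -0.633824 +0.042438 = +0.296088;  D = -0.273820-0.112653i
d^3_{0,1}: k∈[1..3] ⇒ +0.700097 -1.125003 +0.200866 = -0.224040;  D = -0.196731+0.107194i
d^3_{1,1}: k∈[0..2] ⇒ +0.276141 -1.183300 +0.475368 = -0.431791;  D = +0.078445-0.424605i
d^3_{2,1}: k∈[0..1] ⇒ -0.639098 +0.684655 = +0.045557;  D = -0.029575-0.034652i
d^3_{3,1}: single k=0 term ⇒ +0.572862;  D = +0.572684-0.014280i
Y_3^{m'}(θ=1.1773,φ=3.3476) and Σ D·Y over m':
  (+0.1727-0.2536i)·(-0.2679+0.1905i)  (+0.1440+0.4802i)·(+0.3063-0.1338i)  (-0.2738-0.1127i)·(+0.0774-0.0162i)  (-0.1967+0.1072i)·(-0.3241+0.0000i)  (+0.0784-0.4246i)·(-0.0774-0.0162i)  (-0.0296-0.0347i)·(+0.3063+0.1338i)  (+0.5727-0.0143i)·(+0.2679+0.1905i)
Y_3^1(R⁻¹ n̂) = +0.289901+0.311873i

Re=0.2899 Im=0.3119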